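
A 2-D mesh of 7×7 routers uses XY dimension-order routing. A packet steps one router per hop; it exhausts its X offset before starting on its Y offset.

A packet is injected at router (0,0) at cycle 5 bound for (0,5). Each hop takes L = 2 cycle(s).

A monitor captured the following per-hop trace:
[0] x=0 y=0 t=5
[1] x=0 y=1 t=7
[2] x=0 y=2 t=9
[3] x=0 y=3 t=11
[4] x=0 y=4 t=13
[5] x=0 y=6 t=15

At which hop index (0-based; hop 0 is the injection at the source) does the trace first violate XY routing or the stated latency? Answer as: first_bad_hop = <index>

hop 1: step (+0,+1), +2 cyc — ok
hop 2: step (+0,+1), +2 cyc — ok
hop 3: step (+0,+1), +2 cyc — ok
hop 4: step (+0,+1), +2 cyc — ok
hop 5: step (+0,+2), +2 cyc — BAD: non-unit step

first_bad_hop = 5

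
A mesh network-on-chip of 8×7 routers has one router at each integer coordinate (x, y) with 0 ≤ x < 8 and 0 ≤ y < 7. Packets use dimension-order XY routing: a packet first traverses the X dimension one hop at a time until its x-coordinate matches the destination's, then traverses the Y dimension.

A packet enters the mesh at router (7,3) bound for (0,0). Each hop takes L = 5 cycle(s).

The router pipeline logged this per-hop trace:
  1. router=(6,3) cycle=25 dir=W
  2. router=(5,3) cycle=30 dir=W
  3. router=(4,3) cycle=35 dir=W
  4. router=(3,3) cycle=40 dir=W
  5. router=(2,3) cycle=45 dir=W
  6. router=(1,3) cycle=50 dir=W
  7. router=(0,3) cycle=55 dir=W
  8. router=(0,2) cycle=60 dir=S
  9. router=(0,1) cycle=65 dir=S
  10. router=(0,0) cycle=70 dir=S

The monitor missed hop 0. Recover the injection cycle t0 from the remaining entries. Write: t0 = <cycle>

cyc[1] = 25 and cyc[k] = t0 + k·L for every k.
t0 = cyc[1] − L = 25 − 5 = 20.

t0 = 20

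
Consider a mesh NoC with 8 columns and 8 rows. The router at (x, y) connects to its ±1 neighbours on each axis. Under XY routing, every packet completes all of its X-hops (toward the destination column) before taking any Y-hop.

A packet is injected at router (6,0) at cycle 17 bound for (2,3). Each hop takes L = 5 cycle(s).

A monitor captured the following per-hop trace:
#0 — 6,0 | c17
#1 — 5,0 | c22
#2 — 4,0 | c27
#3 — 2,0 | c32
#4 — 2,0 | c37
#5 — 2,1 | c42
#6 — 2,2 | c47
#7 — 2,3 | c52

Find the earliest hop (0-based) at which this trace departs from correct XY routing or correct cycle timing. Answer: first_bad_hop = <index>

hop 1: step (-1,+0), +5 cyc — ok
hop 2: step (-1,+0), +5 cyc — ok
hop 3: step (-2,+0), +5 cyc — BAD: non-unit step

first_bad_hop = 3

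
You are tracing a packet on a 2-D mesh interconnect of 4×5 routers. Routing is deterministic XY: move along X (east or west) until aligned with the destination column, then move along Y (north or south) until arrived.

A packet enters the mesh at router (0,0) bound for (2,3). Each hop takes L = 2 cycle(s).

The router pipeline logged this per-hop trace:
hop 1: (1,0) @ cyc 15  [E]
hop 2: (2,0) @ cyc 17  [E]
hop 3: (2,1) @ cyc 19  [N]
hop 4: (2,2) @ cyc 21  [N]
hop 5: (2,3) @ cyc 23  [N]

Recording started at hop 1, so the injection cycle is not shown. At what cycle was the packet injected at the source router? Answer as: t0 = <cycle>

t0 = 13

cyc[1] = 15 and cyc[k] = t0 + k·L for every k.
t0 = cyc[1] − L = 15 − 2 = 13.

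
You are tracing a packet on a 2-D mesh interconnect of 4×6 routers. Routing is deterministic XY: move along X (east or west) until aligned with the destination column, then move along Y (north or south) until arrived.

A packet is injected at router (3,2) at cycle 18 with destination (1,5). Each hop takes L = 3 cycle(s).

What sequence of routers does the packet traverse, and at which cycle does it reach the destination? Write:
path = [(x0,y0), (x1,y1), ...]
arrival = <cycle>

  0. router=(3,2) cycle=18 (inject)
  1. router=(2,2) cycle=21 dir=W
  2. router=(1,2) cycle=24 dir=W
  3. router=(1,3) cycle=27 dir=N
  4. router=(1,4) cycle=30 dir=N
  5. router=(1,5) cycle=33 dir=N

path = [(3,2), (2,2), (1,2), (1,3), (1,4), (1,5)]
arrival = 33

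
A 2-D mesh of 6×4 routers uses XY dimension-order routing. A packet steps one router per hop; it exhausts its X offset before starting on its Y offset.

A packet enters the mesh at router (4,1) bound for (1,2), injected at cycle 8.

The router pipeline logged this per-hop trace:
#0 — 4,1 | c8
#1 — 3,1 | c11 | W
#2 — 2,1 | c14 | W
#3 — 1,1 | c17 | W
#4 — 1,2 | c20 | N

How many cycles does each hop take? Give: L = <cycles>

From hop 0 (8) to hop 1 (11): +3 cycles.
That increment is L by definition: L = 3.

L = 3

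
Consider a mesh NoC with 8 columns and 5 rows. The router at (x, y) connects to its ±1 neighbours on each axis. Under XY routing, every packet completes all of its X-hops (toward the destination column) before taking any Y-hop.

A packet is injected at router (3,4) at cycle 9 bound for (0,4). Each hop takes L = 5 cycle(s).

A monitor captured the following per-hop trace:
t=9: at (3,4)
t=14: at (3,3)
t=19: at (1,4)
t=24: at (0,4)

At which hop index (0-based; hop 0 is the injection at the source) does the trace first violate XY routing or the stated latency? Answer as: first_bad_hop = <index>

  1: Δx=+0 Δy=-1 Δt=5 [BAD: Y-move but x=3≠0]

first_bad_hop = 1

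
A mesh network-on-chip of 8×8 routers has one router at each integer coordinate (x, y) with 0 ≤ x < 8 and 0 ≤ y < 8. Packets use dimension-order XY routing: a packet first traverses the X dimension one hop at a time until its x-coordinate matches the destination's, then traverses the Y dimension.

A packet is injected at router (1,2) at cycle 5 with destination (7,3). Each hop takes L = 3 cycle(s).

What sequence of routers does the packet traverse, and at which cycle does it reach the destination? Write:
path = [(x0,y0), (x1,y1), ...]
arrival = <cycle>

path = [(1,2), (2,2), (3,2), (4,2), (5,2), (6,2), (7,2), (7,3)]
arrival = 26

[0] x=1 y=2 t=5
[1] x=2 y=2 t=8 →E
[2] x=3 y=2 t=11 →E
[3] x=4 y=2 t=14 →E
[4] x=5 y=2 t=17 →E
[5] x=6 y=2 t=20 →E
[6] x=7 y=2 t=23 →E
[7] x=7 y=3 t=26 →N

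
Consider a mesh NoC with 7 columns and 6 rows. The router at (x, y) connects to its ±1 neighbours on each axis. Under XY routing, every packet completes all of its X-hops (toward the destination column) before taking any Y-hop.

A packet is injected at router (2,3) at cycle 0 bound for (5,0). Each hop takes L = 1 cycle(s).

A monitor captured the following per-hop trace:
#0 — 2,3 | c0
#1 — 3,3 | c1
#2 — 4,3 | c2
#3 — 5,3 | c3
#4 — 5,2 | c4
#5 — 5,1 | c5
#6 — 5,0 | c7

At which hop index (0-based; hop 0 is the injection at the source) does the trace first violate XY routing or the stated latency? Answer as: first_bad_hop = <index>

first_bad_hop = 6

check 1→ d=(1,0) cyc+1: ok
check 2→ d=(1,0) cyc+1: ok
check 3→ d=(1,0) cyc+1: ok
check 4→ d=(0,-1) cyc+1: ok
check 5→ d=(0,-1) cyc+1: ok
check 6→ d=(0,-1) cyc+2: BAD: Δcyc=2≠L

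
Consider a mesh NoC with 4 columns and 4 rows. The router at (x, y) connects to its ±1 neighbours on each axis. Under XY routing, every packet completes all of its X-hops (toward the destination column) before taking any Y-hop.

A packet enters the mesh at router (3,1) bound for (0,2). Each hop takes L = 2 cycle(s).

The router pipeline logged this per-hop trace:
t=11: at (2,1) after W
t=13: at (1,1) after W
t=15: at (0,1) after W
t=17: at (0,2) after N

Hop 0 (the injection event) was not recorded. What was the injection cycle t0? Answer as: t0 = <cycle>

Hop 1 reached at cycle 11; hop k is at t0 + k·L.
t0 = cyc[1] − L = 11 − 2 = 9.

t0 = 9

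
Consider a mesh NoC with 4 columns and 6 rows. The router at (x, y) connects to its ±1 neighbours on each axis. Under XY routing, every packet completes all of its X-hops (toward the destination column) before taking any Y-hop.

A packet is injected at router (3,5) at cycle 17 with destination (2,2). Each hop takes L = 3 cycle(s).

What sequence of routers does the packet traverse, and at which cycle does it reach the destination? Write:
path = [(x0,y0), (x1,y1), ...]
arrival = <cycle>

  0. router=(3,5) cycle=17 (inject)
  1. router=(2,5) cycle=20 dir=W
  2. router=(2,4) cycle=23 dir=S
  3. router=(2,3) cycle=26 dir=S
  4. router=(2,2) cycle=29 dir=S

path = [(3,5), (2,5), (2,4), (2,3), (2,2)]
arrival = 29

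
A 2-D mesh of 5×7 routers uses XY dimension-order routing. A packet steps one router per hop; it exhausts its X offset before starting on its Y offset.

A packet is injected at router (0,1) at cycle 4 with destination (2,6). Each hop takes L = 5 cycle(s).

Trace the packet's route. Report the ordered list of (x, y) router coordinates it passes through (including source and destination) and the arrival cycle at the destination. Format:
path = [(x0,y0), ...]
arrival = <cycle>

  0. router=(0,1) cycle=4 (inject)
  1. router=(1,1) cycle=9 dir=E
  2. router=(2,1) cycle=14 dir=E
  3. router=(2,2) cycle=19 dir=N
  4. router=(2,3) cycle=24 dir=N
  5. router=(2,4) cycle=29 dir=N
  6. router=(2,5) cycle=34 dir=N
  7. router=(2,6) cycle=39 dir=N

path = [(0,1), (1,1), (2,1), (2,2), (2,3), (2,4), (2,5), (2,6)]
arrival = 39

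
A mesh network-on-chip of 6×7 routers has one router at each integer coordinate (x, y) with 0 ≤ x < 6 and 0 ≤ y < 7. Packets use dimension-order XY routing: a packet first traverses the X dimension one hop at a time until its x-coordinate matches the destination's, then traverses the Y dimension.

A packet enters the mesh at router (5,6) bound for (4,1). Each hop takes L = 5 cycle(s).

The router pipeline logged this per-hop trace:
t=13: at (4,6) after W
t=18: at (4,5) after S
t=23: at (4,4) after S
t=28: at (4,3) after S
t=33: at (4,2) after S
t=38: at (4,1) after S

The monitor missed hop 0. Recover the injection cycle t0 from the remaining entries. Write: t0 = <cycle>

cyc[1] = 13 and cyc[k] = t0 + k·L for every k.
So t0 = 13 − 1·5 = 8.

t0 = 8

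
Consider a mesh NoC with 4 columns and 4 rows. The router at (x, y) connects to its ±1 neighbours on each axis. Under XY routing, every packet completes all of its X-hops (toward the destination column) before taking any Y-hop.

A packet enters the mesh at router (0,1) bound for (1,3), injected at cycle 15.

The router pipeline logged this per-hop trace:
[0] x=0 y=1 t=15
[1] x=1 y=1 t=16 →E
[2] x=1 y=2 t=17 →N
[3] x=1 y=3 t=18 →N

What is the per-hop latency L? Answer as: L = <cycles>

L = 1

From hop 0 (15) to hop 1 (16): +1 cycles.
One hop costs L cycles, so L = 1.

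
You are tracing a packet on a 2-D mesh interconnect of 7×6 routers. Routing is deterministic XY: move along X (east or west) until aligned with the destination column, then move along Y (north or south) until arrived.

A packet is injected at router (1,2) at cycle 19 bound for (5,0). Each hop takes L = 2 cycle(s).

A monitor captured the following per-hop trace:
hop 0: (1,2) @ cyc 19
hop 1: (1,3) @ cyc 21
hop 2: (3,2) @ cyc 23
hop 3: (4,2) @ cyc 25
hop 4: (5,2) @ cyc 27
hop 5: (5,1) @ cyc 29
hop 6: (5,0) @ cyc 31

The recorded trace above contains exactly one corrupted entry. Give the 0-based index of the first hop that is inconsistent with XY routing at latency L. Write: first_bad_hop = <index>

first_bad_hop = 1

[1] (+0,+1) / 2c ⇒ BAD: Y-move but x=1≠5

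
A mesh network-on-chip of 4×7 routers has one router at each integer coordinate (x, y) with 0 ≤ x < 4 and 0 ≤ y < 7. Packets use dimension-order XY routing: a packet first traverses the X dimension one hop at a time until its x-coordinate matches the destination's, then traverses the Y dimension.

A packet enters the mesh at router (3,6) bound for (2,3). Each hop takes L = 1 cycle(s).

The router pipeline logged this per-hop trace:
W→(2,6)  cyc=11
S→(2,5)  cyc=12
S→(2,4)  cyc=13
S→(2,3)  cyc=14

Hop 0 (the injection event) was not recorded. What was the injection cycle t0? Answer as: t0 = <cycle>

t0 = 10

Hop 1 reached at cycle 11; hop k is at t0 + k·L.
So t0 = 11 − 1·1 = 10.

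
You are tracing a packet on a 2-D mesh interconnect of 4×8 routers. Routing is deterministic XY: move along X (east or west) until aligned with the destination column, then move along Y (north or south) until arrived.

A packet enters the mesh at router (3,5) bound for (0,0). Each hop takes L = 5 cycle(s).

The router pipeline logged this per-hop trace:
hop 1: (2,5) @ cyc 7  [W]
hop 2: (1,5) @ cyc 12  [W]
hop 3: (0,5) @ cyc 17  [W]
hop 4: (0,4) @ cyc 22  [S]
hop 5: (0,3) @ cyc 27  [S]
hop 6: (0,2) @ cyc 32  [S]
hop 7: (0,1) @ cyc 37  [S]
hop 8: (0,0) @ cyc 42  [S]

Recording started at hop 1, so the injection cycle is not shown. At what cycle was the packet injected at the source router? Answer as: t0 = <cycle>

t0 = 2

Hop 1 reached at cycle 7; hop k is at t0 + k·L.
So t0 = 7 − 1·5 = 2.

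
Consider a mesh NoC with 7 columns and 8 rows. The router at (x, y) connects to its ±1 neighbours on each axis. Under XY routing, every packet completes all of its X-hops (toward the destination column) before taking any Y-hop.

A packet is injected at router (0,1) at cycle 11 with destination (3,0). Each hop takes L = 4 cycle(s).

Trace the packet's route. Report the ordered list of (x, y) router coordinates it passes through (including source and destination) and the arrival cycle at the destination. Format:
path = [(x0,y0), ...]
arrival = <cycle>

path = [(0,1), (1,1), (2,1), (3,1), (3,0)]
arrival = 27

t=11: at (0,1)
t=15: at (1,1) after E
t=19: at (2,1) after E
t=23: at (3,1) after E
t=27: at (3,0) after S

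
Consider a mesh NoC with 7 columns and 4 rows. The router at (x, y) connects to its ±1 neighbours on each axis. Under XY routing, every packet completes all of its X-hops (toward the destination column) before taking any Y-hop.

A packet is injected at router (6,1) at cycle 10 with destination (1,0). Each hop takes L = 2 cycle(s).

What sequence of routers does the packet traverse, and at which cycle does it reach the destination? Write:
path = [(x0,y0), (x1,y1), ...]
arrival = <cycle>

path = [(6,1), (5,1), (4,1), (3,1), (2,1), (1,1), (1,0)]
arrival = 22

#0 — 6,1 | c10
#1 — 5,1 | c12 | W
#2 — 4,1 | c14 | W
#3 — 3,1 | c16 | W
#4 — 2,1 | c18 | W
#5 — 1,1 | c20 | W
#6 — 1,0 | c22 | S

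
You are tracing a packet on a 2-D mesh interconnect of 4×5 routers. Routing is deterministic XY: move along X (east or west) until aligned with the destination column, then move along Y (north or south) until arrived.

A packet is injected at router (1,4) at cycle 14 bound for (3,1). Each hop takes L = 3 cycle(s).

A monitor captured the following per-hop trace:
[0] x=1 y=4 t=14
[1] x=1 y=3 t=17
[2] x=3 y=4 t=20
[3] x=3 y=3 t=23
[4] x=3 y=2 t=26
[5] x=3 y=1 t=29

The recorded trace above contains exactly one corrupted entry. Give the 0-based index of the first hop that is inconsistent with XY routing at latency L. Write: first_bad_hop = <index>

hop 1: step (+0,-1), +3 cyc — BAD: Y-move but x=1≠3

first_bad_hop = 1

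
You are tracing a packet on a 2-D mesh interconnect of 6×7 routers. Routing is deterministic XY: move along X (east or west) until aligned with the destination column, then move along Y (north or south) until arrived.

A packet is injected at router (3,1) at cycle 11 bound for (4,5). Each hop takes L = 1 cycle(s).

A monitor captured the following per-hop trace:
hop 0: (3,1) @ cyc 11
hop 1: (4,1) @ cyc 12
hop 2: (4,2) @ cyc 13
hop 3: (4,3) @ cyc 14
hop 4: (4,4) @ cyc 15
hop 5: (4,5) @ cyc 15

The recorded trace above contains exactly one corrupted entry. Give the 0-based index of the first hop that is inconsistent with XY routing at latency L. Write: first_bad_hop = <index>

first_bad_hop = 5

check 1→ d=(1,0) cyc+1: ok
check 2→ d=(0,1) cyc+1: ok
check 3→ d=(0,1) cyc+1: ok
check 4→ d=(0,1) cyc+1: ok
check 5→ d=(0,1) cyc+0: BAD: Δcyc=0≠L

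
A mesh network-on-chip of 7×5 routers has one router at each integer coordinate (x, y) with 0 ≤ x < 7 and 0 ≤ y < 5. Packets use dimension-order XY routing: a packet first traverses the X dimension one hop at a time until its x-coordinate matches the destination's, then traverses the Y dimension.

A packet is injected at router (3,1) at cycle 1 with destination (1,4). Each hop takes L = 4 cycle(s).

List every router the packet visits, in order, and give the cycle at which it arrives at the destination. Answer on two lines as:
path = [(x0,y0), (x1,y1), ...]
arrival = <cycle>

  0. router=(3,1) cycle=1 (inject)
  1. router=(2,1) cycle=5 dir=W
  2. router=(1,1) cycle=9 dir=W
  3. router=(1,2) cycle=13 dir=N
  4. router=(1,3) cycle=17 dir=N
  5. router=(1,4) cycle=21 dir=N

path = [(3,1), (2,1), (1,1), (1,2), (1,3), (1,4)]
arrival = 21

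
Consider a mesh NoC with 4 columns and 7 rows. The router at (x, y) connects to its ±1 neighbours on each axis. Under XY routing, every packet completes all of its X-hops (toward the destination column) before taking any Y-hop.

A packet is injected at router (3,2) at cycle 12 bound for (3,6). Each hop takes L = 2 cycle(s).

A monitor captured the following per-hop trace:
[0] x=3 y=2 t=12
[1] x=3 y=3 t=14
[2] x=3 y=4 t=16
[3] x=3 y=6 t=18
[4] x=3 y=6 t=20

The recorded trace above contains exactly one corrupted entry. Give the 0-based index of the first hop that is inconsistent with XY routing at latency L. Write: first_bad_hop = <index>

hop 1: step (+0,+1), +2 cyc — ok
hop 2: step (+0,+1), +2 cyc — ok
hop 3: step (+0,+2), +2 cyc — BAD: non-unit step

first_bad_hop = 3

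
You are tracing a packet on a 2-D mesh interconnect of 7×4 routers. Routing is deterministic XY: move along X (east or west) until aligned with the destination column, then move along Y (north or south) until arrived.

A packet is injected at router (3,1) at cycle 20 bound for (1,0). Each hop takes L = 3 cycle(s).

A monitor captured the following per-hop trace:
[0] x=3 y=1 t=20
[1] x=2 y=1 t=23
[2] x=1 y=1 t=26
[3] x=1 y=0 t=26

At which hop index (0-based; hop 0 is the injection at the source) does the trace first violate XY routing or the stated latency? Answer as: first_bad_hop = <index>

[1] (-1,+0) / 3c ⇒ ok
[2] (-1,+0) / 3c ⇒ ok
[3] (+0,-1) / 0c ⇒ BAD: Δcyc=0≠L

first_bad_hop = 3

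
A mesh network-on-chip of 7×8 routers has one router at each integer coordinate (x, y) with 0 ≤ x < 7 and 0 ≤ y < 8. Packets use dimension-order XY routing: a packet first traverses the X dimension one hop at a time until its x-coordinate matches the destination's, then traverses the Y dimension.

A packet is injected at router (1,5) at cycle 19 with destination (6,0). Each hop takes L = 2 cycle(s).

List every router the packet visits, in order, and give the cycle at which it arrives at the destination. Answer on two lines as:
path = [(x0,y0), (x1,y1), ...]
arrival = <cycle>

path = [(1,5), (2,5), (3,5), (4,5), (5,5), (6,5), (6,4), (6,3), (6,2), (6,1), (6,0)]
arrival = 39

#0 — 1,5 | c19
#1 — 2,5 | c21 | E
#2 — 3,5 | c23 | E
#3 — 4,5 | c25 | E
#4 — 5,5 | c27 | E
#5 — 6,5 | c29 | E
#6 — 6,4 | c31 | S
#7 — 6,3 | c33 | S
#8 — 6,2 | c35 | S
#9 — 6,1 | c37 | S
#10 — 6,0 | c39 | S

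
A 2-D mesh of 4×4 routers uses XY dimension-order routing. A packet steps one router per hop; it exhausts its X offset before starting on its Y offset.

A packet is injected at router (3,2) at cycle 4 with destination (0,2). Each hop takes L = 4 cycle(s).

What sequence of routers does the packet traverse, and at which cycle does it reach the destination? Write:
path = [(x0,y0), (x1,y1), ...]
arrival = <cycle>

[0] x=3 y=2 t=4
[1] x=2 y=2 t=8 →W
[2] x=1 y=2 t=12 →W
[3] x=0 y=2 t=16 →W

path = [(3,2), (2,2), (1,2), (0,2)]
arrival = 16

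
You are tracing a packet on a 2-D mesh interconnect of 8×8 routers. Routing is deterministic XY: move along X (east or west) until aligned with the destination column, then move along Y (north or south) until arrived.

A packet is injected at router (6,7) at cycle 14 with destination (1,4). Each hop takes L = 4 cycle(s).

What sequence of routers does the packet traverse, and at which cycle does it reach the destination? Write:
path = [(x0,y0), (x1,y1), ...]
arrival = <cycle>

#0 — 6,7 | c14
#1 — 5,7 | c18 | W
#2 — 4,7 | c22 | W
#3 — 3,7 | c26 | W
#4 — 2,7 | c30 | W
#5 — 1,7 | c34 | W
#6 — 1,6 | c38 | S
#7 — 1,5 | c42 | S
#8 — 1,4 | c46 | S

path = [(6,7), (5,7), (4,7), (3,7), (2,7), (1,7), (1,6), (1,5), (1,4)]
arrival = 46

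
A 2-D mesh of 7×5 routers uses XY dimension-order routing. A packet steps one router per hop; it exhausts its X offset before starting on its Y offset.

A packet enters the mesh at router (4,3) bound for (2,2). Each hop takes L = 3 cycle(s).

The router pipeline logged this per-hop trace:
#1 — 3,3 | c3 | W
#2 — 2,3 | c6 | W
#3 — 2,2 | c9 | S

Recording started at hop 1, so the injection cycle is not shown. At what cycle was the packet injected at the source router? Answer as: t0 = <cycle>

t0 = 0

At hop 1 the cycle is 3; in general cyc_k = t0 + kL.
Subtract one hop: t0 = 3 − 3 = 0.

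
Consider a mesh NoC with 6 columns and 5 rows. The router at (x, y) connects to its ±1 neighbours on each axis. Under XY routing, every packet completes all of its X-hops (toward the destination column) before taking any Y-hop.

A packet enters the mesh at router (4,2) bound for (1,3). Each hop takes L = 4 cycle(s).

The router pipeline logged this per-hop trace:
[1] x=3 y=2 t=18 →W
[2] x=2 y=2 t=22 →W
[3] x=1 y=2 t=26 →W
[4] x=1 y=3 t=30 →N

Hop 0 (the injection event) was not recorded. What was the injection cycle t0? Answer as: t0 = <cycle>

t0 = 14

Hop 1 reached at cycle 18; hop k is at t0 + k·L.
Subtract one hop: t0 = 18 − 4 = 14.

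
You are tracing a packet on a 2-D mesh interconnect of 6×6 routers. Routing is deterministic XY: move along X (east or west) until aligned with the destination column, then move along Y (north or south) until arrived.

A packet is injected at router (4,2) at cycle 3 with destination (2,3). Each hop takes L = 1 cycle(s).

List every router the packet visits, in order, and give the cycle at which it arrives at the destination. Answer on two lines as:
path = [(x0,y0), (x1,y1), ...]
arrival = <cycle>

path = [(4,2), (3,2), (2,2), (2,3)]
arrival = 6

[0] x=4 y=2 t=3
[1] x=3 y=2 t=4 →W
[2] x=2 y=2 t=5 →W
[3] x=2 y=3 t=6 →N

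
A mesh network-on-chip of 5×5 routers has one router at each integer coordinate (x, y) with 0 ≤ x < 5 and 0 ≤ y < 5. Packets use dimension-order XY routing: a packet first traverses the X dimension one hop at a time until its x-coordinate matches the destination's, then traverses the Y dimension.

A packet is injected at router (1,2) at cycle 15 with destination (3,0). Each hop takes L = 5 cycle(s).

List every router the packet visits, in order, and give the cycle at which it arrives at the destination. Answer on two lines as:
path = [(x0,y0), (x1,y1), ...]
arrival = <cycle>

#0 — 1,2 | c15
#1 — 2,2 | c20 | E
#2 — 3,2 | c25 | E
#3 — 3,1 | c30 | S
#4 — 3,0 | c35 | S

path = [(1,2), (2,2), (3,2), (3,1), (3,0)]
arrival = 35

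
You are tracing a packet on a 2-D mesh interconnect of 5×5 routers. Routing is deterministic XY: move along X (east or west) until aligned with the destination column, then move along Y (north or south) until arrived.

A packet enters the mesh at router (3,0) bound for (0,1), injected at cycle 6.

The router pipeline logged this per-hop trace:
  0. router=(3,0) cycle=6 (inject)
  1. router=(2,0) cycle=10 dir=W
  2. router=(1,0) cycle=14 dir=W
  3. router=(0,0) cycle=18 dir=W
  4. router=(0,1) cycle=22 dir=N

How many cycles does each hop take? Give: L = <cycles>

L = 4

cyc[1] − cyc[0] = 10 − 6 = 4.
Each hop adds L, hence L = 4.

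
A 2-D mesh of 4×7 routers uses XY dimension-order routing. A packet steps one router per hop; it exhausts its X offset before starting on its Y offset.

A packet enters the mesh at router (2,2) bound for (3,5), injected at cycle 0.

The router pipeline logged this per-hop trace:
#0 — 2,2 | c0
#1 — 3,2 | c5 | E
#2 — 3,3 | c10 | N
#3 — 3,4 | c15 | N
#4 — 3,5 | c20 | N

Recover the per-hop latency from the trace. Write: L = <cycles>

Δcyc across hop 0→1: 5 − 0 = 5.
Per-hop latency L = Δcyc = 5.

L = 5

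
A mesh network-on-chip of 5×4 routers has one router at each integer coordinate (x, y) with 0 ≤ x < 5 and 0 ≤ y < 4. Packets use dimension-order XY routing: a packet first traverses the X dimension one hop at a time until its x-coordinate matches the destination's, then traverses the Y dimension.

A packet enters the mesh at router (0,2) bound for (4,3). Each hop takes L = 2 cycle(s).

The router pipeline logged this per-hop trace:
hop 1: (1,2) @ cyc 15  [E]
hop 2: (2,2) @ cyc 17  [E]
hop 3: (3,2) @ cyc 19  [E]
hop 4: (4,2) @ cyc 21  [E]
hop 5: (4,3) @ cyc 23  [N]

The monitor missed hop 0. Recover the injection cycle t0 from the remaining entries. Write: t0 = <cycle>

t0 = 13

Hop 1 reached at cycle 15; hop k is at t0 + k·L.
t0 = cyc[1] − L = 15 − 2 = 13.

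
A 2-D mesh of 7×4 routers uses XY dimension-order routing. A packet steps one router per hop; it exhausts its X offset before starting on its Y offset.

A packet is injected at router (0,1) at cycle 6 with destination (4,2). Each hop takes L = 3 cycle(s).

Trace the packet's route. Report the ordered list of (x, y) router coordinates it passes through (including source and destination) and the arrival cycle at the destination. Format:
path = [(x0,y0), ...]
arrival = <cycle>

hop 0: (0,1) @ cyc 6
hop 1: (1,1) @ cyc 9  [E]
hop 2: (2,1) @ cyc 12  [E]
hop 3: (3,1) @ cyc 15  [E]
hop 4: (4,1) @ cyc 18  [E]
hop 5: (4,2) @ cyc 21  [N]

path = [(0,1), (1,1), (2,1), (3,1), (4,1), (4,2)]
arrival = 21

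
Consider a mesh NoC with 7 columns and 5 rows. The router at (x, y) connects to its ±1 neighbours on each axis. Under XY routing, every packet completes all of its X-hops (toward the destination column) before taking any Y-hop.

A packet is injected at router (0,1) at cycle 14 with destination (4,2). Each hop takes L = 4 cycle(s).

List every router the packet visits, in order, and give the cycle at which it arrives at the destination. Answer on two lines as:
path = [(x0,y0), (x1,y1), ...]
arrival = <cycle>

path = [(0,1), (1,1), (2,1), (3,1), (4,1), (4,2)]
arrival = 34

#0 — 0,1 | c14
#1 — 1,1 | c18 | E
#2 — 2,1 | c22 | E
#3 — 3,1 | c26 | E
#4 — 4,1 | c30 | E
#5 — 4,2 | c34 | N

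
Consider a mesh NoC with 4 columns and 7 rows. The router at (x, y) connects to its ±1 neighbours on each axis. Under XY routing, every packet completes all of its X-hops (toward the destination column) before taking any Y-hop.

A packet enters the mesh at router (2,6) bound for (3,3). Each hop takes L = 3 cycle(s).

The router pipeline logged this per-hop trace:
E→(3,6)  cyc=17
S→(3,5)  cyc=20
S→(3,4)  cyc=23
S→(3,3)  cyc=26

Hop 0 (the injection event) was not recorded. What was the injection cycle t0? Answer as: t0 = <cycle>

The first recorded entry is hop 1 at cycle 17.
t0 = cyc[1] − L = 17 − 3 = 14.

t0 = 14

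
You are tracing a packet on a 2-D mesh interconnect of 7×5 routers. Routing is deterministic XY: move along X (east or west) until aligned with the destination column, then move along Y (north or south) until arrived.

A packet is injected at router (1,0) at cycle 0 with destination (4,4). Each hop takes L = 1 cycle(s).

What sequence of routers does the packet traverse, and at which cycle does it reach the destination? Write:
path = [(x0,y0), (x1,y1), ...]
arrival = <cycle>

path = [(1,0), (2,0), (3,0), (4,0), (4,1), (4,2), (4,3), (4,4)]
arrival = 7

#0 — 1,0 | c0
#1 — 2,0 | c1 | E
#2 — 3,0 | c2 | E
#3 — 4,0 | c3 | E
#4 — 4,1 | c4 | N
#5 — 4,2 | c5 | N
#6 — 4,3 | c6 | N
#7 — 4,4 | c7 | N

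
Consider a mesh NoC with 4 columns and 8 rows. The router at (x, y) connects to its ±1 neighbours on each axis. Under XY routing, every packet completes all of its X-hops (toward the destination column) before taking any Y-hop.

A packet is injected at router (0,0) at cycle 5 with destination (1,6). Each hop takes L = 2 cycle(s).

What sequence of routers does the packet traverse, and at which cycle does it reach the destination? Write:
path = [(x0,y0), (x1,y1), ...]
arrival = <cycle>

path = [(0,0), (1,0), (1,1), (1,2), (1,3), (1,4), (1,5), (1,6)]
arrival = 19

[0] x=0 y=0 t=5
[1] x=1 y=0 t=7 →E
[2] x=1 y=1 t=9 →N
[3] x=1 y=2 t=11 →N
[4] x=1 y=3 t=13 →N
[5] x=1 y=4 t=15 →N
[6] x=1 y=5 t=17 →N
[7] x=1 y=6 t=19 →N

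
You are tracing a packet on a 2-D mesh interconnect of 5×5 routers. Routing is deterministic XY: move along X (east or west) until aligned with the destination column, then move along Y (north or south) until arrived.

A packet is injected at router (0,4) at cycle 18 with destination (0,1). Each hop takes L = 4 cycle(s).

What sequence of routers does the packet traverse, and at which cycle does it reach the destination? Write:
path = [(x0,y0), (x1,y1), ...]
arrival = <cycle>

  0. router=(0,4) cycle=18 (inject)
  1. router=(0,3) cycle=22 dir=S
  2. router=(0,2) cycle=26 dir=S
  3. router=(0,1) cycle=30 dir=S

path = [(0,4), (0,3), (0,2), (0,1)]
arrival = 30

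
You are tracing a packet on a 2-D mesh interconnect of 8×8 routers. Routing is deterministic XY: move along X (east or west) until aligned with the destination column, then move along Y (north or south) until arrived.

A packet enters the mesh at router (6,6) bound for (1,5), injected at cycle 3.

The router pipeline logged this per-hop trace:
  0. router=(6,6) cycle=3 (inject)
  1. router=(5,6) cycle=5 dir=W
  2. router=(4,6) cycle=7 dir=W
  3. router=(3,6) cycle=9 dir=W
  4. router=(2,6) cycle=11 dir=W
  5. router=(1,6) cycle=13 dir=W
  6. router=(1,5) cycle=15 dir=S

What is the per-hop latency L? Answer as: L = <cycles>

L = 2

Δcyc across hop 0→1: 5 − 3 = 2.
Each hop adds L, hence L = 2.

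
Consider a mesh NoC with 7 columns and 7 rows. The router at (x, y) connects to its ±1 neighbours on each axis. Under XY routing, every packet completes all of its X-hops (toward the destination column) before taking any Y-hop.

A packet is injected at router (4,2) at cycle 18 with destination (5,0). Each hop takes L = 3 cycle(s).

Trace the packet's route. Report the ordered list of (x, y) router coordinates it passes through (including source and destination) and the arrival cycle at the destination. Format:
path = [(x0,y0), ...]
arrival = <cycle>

#0 — 4,2 | c18
#1 — 5,2 | c21 | E
#2 — 5,1 | c24 | S
#3 — 5,0 | c27 | S

path = [(4,2), (5,2), (5,1), (5,0)]
arrival = 27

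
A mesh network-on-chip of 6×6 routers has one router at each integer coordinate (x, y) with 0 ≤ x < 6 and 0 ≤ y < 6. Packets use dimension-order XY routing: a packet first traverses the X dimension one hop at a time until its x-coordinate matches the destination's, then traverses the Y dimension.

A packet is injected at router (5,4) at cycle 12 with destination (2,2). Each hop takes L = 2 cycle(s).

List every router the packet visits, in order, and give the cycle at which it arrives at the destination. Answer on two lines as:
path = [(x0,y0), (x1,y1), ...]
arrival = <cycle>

hop 0: (5,4) @ cyc 12
hop 1: (4,4) @ cyc 14  [W]
hop 2: (3,4) @ cyc 16  [W]
hop 3: (2,4) @ cyc 18  [W]
hop 4: (2,3) @ cyc 20  [S]
hop 5: (2,2) @ cyc 22  [S]

path = [(5,4), (4,4), (3,4), (2,4), (2,3), (2,2)]
arrival = 22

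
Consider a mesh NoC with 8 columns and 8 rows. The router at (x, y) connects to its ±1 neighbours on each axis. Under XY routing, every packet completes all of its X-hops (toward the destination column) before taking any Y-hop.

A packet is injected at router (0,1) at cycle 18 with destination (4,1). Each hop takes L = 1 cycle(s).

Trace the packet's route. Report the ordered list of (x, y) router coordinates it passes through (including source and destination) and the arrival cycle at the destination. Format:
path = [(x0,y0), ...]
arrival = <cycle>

t=18: at (0,1)
t=19: at (1,1) after E
t=20: at (2,1) after E
t=21: at (3,1) after E
t=22: at (4,1) after E

path = [(0,1), (1,1), (2,1), (3,1), (4,1)]
arrival = 22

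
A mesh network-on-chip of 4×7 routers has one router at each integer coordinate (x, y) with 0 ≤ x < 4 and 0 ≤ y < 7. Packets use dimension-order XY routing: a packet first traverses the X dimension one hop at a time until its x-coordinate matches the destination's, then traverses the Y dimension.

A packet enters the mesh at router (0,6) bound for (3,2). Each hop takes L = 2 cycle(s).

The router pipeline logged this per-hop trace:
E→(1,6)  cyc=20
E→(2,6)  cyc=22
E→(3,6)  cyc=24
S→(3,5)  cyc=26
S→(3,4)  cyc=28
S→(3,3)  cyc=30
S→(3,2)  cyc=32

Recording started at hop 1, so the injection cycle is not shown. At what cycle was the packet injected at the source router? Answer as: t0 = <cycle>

t0 = 18

The first recorded entry is hop 1 at cycle 20.
Therefore t0 = 20 − L = 18.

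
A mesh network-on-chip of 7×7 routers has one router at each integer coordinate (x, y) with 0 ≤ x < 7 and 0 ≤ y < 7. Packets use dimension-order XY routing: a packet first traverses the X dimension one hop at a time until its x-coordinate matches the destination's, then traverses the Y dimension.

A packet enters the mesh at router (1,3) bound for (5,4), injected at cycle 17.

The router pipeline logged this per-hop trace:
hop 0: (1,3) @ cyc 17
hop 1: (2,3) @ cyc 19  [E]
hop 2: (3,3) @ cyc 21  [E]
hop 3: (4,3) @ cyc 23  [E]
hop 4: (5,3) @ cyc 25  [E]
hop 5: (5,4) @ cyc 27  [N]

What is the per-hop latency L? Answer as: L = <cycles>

From hop 0 (17) to hop 1 (19): +2 cycles.
Per-hop latency L = Δcyc = 2.

L = 2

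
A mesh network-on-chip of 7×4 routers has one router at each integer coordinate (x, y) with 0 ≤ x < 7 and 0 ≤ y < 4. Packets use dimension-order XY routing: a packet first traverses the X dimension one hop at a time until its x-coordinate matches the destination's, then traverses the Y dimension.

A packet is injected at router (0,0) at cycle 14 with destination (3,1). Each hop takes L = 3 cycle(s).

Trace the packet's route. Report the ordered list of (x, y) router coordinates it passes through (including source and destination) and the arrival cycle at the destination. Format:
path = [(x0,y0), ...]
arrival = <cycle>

src (0,0)  cyc=14
E→(1,0)  cyc=17
E→(2,0)  cyc=20
E→(3,0)  cyc=23
N→(3,1)  cyc=26

path = [(0,0), (1,0), (2,0), (3,0), (3,1)]
arrival = 26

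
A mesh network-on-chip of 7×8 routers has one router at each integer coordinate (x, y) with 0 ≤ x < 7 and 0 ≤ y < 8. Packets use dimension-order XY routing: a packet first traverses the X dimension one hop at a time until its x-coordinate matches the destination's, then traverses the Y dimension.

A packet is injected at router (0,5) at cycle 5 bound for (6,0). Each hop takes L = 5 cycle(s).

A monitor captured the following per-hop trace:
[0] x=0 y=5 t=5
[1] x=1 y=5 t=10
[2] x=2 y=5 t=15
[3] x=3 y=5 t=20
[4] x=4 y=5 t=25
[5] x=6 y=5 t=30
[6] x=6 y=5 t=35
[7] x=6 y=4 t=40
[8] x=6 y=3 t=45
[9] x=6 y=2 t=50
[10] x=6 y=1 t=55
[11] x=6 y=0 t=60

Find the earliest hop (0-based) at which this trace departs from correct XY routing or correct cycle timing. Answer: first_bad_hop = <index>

  1: Δx=+1 Δy=+0 Δt=5 [ok]
  2: Δx=+1 Δy=+0 Δt=5 [ok]
  3: Δx=+1 Δy=+0 Δt=5 [ok]
  4: Δx=+1 Δy=+0 Δt=5 [ok]
  5: Δx=+2 Δy=+0 Δt=5 [BAD: non-unit step]

first_bad_hop = 5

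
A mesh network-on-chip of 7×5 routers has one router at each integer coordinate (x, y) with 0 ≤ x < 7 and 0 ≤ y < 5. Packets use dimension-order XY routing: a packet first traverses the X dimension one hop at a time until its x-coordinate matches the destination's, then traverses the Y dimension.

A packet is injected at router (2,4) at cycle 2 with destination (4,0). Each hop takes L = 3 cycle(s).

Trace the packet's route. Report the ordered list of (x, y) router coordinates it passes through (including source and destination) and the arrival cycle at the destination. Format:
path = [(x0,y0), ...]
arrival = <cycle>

#0 — 2,4 | c2
#1 — 3,4 | c5 | E
#2 — 4,4 | c8 | E
#3 — 4,3 | c11 | S
#4 — 4,2 | c14 | S
#5 — 4,1 | c17 | S
#6 — 4,0 | c20 | S

path = [(2,4), (3,4), (4,4), (4,3), (4,2), (4,1), (4,0)]
arrival = 20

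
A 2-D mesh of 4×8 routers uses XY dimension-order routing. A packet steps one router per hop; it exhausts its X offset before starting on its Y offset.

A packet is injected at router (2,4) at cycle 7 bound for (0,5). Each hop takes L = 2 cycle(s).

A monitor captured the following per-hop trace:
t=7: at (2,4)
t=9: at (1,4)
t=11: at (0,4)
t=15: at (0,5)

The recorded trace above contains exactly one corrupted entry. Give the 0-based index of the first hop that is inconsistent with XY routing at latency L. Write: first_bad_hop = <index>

  1: Δx=-1 Δy=+0 Δt=2 [ok]
  2: Δx=-1 Δy=+0 Δt=2 [ok]
  3: Δx=+0 Δy=+1 Δt=4 [BAD: Δcyc=4≠L]

first_bad_hop = 3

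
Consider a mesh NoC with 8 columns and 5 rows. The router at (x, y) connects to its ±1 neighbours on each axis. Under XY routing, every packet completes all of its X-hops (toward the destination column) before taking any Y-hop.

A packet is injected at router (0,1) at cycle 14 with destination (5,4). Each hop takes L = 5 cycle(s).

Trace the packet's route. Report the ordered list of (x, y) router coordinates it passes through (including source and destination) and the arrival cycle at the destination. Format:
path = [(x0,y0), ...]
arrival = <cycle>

t=14: at (0,1)
t=19: at (1,1) after E
t=24: at (2,1) after E
t=29: at (3,1) after E
t=34: at (4,1) after E
t=39: at (5,1) after E
t=44: at (5,2) after N
t=49: at (5,3) after N
t=54: at (5,4) after N

path = [(0,1), (1,1), (2,1), (3,1), (4,1), (5,1), (5,2), (5,3), (5,4)]
arrival = 54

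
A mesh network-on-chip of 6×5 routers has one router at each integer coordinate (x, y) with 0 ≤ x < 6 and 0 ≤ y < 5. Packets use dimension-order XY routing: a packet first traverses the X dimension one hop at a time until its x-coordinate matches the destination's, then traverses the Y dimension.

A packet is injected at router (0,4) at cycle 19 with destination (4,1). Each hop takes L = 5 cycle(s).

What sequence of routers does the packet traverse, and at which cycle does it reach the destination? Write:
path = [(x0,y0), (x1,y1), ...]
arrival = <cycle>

path = [(0,4), (1,4), (2,4), (3,4), (4,4), (4,3), (4,2), (4,1)]
arrival = 54

[0] x=0 y=4 t=19
[1] x=1 y=4 t=24 →E
[2] x=2 y=4 t=29 →E
[3] x=3 y=4 t=34 →E
[4] x=4 y=4 t=39 →E
[5] x=4 y=3 t=44 →S
[6] x=4 y=2 t=49 →S
[7] x=4 y=1 t=54 →S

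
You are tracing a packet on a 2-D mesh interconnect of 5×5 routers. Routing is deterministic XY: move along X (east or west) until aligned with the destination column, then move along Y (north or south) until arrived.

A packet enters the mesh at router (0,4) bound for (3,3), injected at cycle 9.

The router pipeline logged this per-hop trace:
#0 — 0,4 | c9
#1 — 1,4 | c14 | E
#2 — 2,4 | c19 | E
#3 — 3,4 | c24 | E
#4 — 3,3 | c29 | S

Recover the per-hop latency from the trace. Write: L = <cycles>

Between hops 0 and 1 the cycle counter advances 14 − 9 = 5.
One hop costs L cycles, so L = 5.

L = 5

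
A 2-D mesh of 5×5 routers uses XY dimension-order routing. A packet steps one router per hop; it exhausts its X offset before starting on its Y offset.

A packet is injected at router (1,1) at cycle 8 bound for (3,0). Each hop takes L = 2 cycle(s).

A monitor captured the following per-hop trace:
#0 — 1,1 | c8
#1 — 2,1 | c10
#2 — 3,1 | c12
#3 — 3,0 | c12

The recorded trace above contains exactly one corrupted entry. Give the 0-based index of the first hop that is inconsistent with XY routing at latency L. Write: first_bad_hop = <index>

check 1→ d=(1,0) cyc+2: ok
check 2→ d=(1,0) cyc+2: ok
check 3→ d=(0,-1) cyc+0: BAD: Δcyc=0≠L

first_bad_hop = 3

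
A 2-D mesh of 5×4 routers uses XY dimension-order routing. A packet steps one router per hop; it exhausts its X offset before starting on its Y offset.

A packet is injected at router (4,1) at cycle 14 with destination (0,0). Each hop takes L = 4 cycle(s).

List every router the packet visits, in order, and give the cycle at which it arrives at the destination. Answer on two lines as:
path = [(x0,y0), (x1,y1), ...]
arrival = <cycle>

[0] x=4 y=1 t=14
[1] x=3 y=1 t=18 →W
[2] x=2 y=1 t=22 →W
[3] x=1 y=1 t=26 →W
[4] x=0 y=1 t=30 →W
[5] x=0 y=0 t=34 →S

path = [(4,1), (3,1), (2,1), (1,1), (0,1), (0,0)]
arrival = 34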